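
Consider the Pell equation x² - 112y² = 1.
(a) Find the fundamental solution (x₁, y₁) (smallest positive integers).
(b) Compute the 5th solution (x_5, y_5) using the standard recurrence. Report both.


Step 1: Find the fundamental solution (x₁, y₁) of x² - 112y² = 1.
  Expand √112 as a continued fraction. a₀ = ⌊√112⌋ = 10; iterate m_{k+1} = d_k·a_k − m_k, d_{k+1} = (112 − m_{k+1}²)/d_k, a_{k+1} = ⌊(a₀ + m_{k+1})/d_{k+1}⌋ (starting m₀ = 0, d₀ = 1), with convergents p_k = a_k·p_{k-1} + p_{k-2}, q_k = a_k·q_{k-1} + q_{k-2} (p₋₁ = 1, q₋₁ = 0):
  k = 0: a₀ = 10; p₀/q₀ = 10/1; p₀² − 112·q₀² = 100 − 112 = -12.
  k = 1: m = 10, d = 12, a = ⌊(10 + 10)/12⌋ = 1; p/q = (1·10 + 1)/(1·1 + 0) = 11/1; p² − 112·q² = 121 − 112 = 9.
  k = 2: m = 2, d = 9, a = ⌊(10 + 2)/9⌋ = 1; p/q = (1·11 + 10)/(1·1 + 1) = 21/2; p² − 112·q² = 441 − 448 = -7.
  k = 3: m = 7, d = 7, a = ⌊(10 + 7)/7⌋ = 2; p/q = (2·21 + 11)/(2·2 + 1) = 53/5; p² − 112·q² = 2809 − 2800 = 9.
  k = 4: m = 7, d = 9, a = ⌊(10 + 7)/9⌋ = 1; p/q = (1·53 + 21)/(1·5 + 2) = 74/7; p² − 112·q² = 5476 − 5488 = -12.
  k = 5: m = 2, d = 12, a = ⌊(10 + 2)/12⌋ = 1; p/q = (1·74 + 53)/(1·7 + 5) = 127/12; p² − 112·q² = 16129 − 16128 = 1.
  The first convergent with p² − 112·q² = 1 gives the fundamental solution (x₁, y₁) = (127, 12).
Step 2: Apply the recurrence (x_{n+1}, y_{n+1}) = (x₁x_n + 112y₁y_n, x₁y_n + y₁x_n) repeatedly.
  From (x_1, y_1) = (127, 12): x_2 = 127·127 + 112·12·12 = 32257; y_2 = 127·12 + 12·127 = 3048.
  From (x_2, y_2) = (32257, 3048): x_3 = 127·32257 + 112·12·3048 = 8193151; y_3 = 127·3048 + 12·32257 = 774180.
  From (x_3, y_3) = (8193151, 774180): x_4 = 127·8193151 + 112·12·774180 = 2081028097; y_4 = 127·774180 + 12·8193151 = 196638672.
  From (x_4, y_4) = (2081028097, 196638672): x_5 = 127·2081028097 + 112·12·196638672 = 528572943487; y_5 = 127·196638672 + 12·2081028097 = 49945448508.
Step 3: Verify x_5² - 112·y_5² = 279389356586511295719169 - 279389356586511295719168 = 1 (should be 1). ✓

(x_1, y_1) = (127, 12); (x_5, y_5) = (528572943487, 49945448508).


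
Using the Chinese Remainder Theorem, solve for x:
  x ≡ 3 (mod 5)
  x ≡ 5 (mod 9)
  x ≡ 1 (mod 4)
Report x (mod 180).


Moduli 5, 9, 4 are pairwise coprime; by CRT there is a unique solution modulo M = 5 · 9 · 4 = 180.
Solve pairwise, accumulating the modulus:
  Start with x ≡ 3 (mod 5).
  Combine with x ≡ 5 (mod 9): since gcd(5, 9) = 1, we get a unique residue mod 45.
    Write x = 3 + 5·t and substitute into x ≡ 5 (mod 9): 5·t ≡ 5 − 3 = 2 (mod 9).
    The inverse of 5 mod 9 is 2 (since 5·2 = 10 = 1·9 + 1), so t ≡ 2·2 = 4 ≡ 4 (mod 9).
    Then x = 3 + 5·4 = 23, valid modulo lcm(5, 9) = 45: x ≡ 23 (mod 45).
  Combine with x ≡ 1 (mod 4): since gcd(45, 4) = 1, we get a unique residue mod 180.
    Write x = 23 + 45·t and substitute into x ≡ 1 (mod 4): 45·t ≡ 1 − 23 = -22 (mod 4).
    Reduce coefficients mod 4: 1·t ≡ 2 (mod 4).
    So t ≡ 2 (mod 4).
    Then x = 23 + 45·2 = 113, valid modulo lcm(45, 4) = 180: x ≡ 113 (mod 180).
Verify: 113 mod 5 = 3 ✓, 113 mod 9 = 5 ✓, 113 mod 4 = 1 ✓.

x ≡ 113 (mod 180).


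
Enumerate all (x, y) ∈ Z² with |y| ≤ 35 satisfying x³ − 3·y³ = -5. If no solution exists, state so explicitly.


The equation is x³ - 3y³ = -5. For fixed y, x³ = 3·y³ − 5, so a solution requires the RHS to be a perfect cube.
Strategy: iterate y from -35 to 35, compute RHS = 3·y³ − 5, and check whether it is a (positive or negative) perfect cube.
Check small values of y:
  y = 0: RHS = -5 is not a perfect cube.
  y = 1: RHS = -2 is not a perfect cube.
  y = -1: RHS = -8 = (-2)³ ⇒ x = -2 works.
  y = 2: RHS = 19 is not a perfect cube.
  y = -2: RHS = -29 is not a perfect cube.
  y = 3: RHS = 76 is not a perfect cube.
  y = -3: RHS = -86 is not a perfect cube.
Continuing the search up to |y| = 35 finds no further solutions beyond those listed.
Collected solutions: (-2, -1).

Solutions (with |y| ≤ 35): (-2, -1).


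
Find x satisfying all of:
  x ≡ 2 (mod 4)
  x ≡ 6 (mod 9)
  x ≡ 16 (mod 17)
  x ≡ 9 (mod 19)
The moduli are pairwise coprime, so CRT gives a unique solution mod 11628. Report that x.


Product of moduli M = 4 · 9 · 17 · 19 = 11628.
Merge one congruence at a time:
  Start: x ≡ 2 (mod 4).
  Combine with x ≡ 6 (mod 9); new modulus lcm = 36.
    Write x = 2 + 4·t and substitute into x ≡ 6 (mod 9): 4·t ≡ 6 − 2 = 4 (mod 9).
    The inverse of 4 mod 9 is 7 (since 4·7 = 28 = 3·9 + 1), so t ≡ 7·4 = 28 ≡ 1 (mod 9).
    Then x = 2 + 4·1 = 6, valid modulo lcm(4, 9) = 36: x ≡ 6 (mod 36).
  Combine with x ≡ 16 (mod 17); new modulus lcm = 612.
    Write x = 6 + 36·t and substitute into x ≡ 16 (mod 17): 36·t ≡ 16 − 6 = 10 (mod 17).
    Reduce coefficients mod 17: 2·t ≡ 10 (mod 17).
    The inverse of 2 mod 17 is 9 (since 2·9 = 18 = 1·17 + 1), so t ≡ 9·10 = 90 ≡ 5 (mod 17).
    Then x = 6 + 36·5 = 186, valid modulo lcm(36, 17) = 612: x ≡ 186 (mod 612).
  Combine with x ≡ 9 (mod 19); new modulus lcm = 11628.
    Write x = 186 + 612·t and substitute into x ≡ 9 (mod 19): 612·t ≡ 9 − 186 = -177 (mod 19).
    Reduce coefficients mod 19: 4·t ≡ 13 (mod 19).
    The inverse of 4 mod 19 is 5 (since 4·5 = 20 = 1·19 + 1), so t ≡ 5·13 = 65 ≡ 8 (mod 19).
    Then x = 186 + 612·8 = 5082, valid modulo lcm(612, 19) = 11628: x ≡ 5082 (mod 11628).
Verify against each original: 5082 mod 4 = 2, 5082 mod 9 = 6, 5082 mod 17 = 16, 5082 mod 19 = 9.

x ≡ 5082 (mod 11628).


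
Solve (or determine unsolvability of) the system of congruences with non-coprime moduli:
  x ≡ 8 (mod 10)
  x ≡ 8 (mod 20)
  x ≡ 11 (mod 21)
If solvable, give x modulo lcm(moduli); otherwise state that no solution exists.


Moduli 10, 20, 21 are not pairwise coprime, so CRT works modulo lcm(m_i) when all pairwise compatibility conditions hold.
Pairwise compatibility: gcd(m_i, m_j) must divide a_i - a_j for every pair.
Merge one congruence at a time:
  Start: x ≡ 8 (mod 10).
  Combine with x ≡ 8 (mod 20): gcd(10, 20) = 10; 8 - 8 = 0, which IS divisible by 10, so compatible.
    Write x = 8 + 10·t and substitute into x ≡ 8 (mod 20): 10·t ≡ 8 − 8 = 0 (mod 20).
    Divide the congruence (and modulus) by g = 10: 1·t ≡ 0 (mod 2).
    So t ≡ 0 (mod 2).
    Then x = 8 + 10·0 = 8, valid modulo lcm(10, 20) = 20: x ≡ 8 (mod 20).
  Combine with x ≡ 11 (mod 21): gcd(20, 21) = 1; 11 - 8 = 3, which IS divisible by 1, so compatible.
    Write x = 8 + 20·t and substitute into x ≡ 11 (mod 21): 20·t ≡ 11 − 8 = 3 (mod 21).
    The inverse of 20 mod 21 is 20 (since 20·20 = 400 = 19·21 + 1), so t ≡ 20·3 = 60 ≡ 18 (mod 21).
    Then x = 8 + 20·18 = 368, valid modulo lcm(20, 21) = 420: x ≡ 368 (mod 420).
Verify: 368 mod 10 = 8, 368 mod 20 = 8, 368 mod 21 = 11.

x ≡ 368 (mod 420).


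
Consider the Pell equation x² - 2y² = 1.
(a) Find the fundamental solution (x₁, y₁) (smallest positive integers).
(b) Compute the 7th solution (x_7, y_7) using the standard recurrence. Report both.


Step 1: Find the fundamental solution (x₁, y₁) of x² - 2y² = 1.
  Expand √2 as a continued fraction. a₀ = ⌊√2⌋ = 1; iterate m_{k+1} = d_k·a_k − m_k, d_{k+1} = (2 − m_{k+1}²)/d_k, a_{k+1} = ⌊(a₀ + m_{k+1})/d_{k+1}⌋ (starting m₀ = 0, d₀ = 1), with convergents p_k = a_k·p_{k-1} + p_{k-2}, q_k = a_k·q_{k-1} + q_{k-2} (p₋₁ = 1, q₋₁ = 0):
  k = 0: a₀ = 1; p₀/q₀ = 1/1; p₀² − 2·q₀² = 1 − 2 = -1.
  k = 1: m = 1, d = 1, a = ⌊(1 + 1)/1⌋ = 2; p/q = (2·1 + 1)/(2·1 + 0) = 3/2; p² − 2·q² = 9 − 8 = 1.
  The first convergent with p² − 2·q² = 1 gives the fundamental solution (x₁, y₁) = (3, 2).
Step 2: Apply the recurrence (x_{n+1}, y_{n+1}) = (x₁x_n + 2y₁y_n, x₁y_n + y₁x_n) repeatedly.
  From (x_1, y_1) = (3, 2): x_2 = 3·3 + 2·2·2 = 17; y_2 = 3·2 + 2·3 = 12.
  From (x_2, y_2) = (17, 12): x_3 = 3·17 + 2·2·12 = 99; y_3 = 3·12 + 2·17 = 70.
  From (x_3, y_3) = (99, 70): x_4 = 3·99 + 2·2·70 = 577; y_4 = 3·70 + 2·99 = 408.
  From (x_4, y_4) = (577, 408): x_5 = 3·577 + 2·2·408 = 3363; y_5 = 3·408 + 2·577 = 2378.
  From (x_5, y_5) = (3363, 2378): x_6 = 3·3363 + 2·2·2378 = 19601; y_6 = 3·2378 + 2·3363 = 13860.
  From (x_6, y_6) = (19601, 13860): x_7 = 3·19601 + 2·2·13860 = 114243; y_7 = 3·13860 + 2·19601 = 80782.
Step 3: Verify x_7² - 2·y_7² = 13051463049 - 13051463048 = 1 (should be 1). ✓

(x_1, y_1) = (3, 2); (x_7, y_7) = (114243, 80782).


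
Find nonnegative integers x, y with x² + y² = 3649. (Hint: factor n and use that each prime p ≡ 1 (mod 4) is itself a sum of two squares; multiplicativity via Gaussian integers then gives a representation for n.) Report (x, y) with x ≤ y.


Step 1: Factor n = 3649 = 41 · 89.
Step 2: Check the mod-4 condition on each prime factor: 41 ≡ 1 (mod 4), exponent 1; 89 ≡ 1 (mod 4), exponent 1.
All primes ≡ 3 (mod 4) appear to even exponent (or don't appear), so by the two-squares theorem n IS expressible as a sum of two squares.
Step 3: Build a representation. Here n = 41 · 89 is a product of primes ≡ 1 (mod 4). Each prime p ≡ 1 (mod 4) is itself a sum of two squares; find a² by testing p − a² for a perfect square:
  41: 41 − 1² = 40, 41 − 2² = 37, 41 − 3² = 32, 41 − 4² = 25 = 5² ⇒ 41 = 4² + 5².
  89: 89 − 1² = 88, 89 − 2² = 85, 89 − 3² = 80, 89 − 4² = 73, 89 − 5² = 64 = 8² ⇒ 89 = 5² + 8².
  Combine using the Brahmagupta–Fibonacci identity (a² + b²)(c² + d²) = (ac − bd)² + (ad + bc)² = (ac + bd)² + (ad − bc)²:
  41 · 89 = 3649: from (4² + 5²)(5² + 8²), take (4·5 − 5·8, 4·8 + 5·5) = (20 − 40, 32 + 25) = (-20, 57); dropping signs (only squares matter) gives (20, 57); check 20² + 57² = 400 + 3249 = 3649 ✓.
Step 4: Order so x ≤ y and verify: 20² + 57² = 400 + 3249 = 3649 = n. ✓

n = 3649 = 20² + 57² (one valid representation with x ≤ y).


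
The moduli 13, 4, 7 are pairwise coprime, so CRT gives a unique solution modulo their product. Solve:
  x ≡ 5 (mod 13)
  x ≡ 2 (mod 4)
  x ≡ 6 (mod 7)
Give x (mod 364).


Moduli 13, 4, 7 are pairwise coprime; by CRT there is a unique solution modulo M = 13 · 4 · 7 = 364.
Solve pairwise, accumulating the modulus:
  Start with x ≡ 5 (mod 13).
  Combine with x ≡ 2 (mod 4): since gcd(13, 4) = 1, we get a unique residue mod 52.
    Write x = 5 + 13·t and substitute into x ≡ 2 (mod 4): 13·t ≡ 2 − 5 = -3 (mod 4).
    Reduce coefficients mod 4: 1·t ≡ 1 (mod 4).
    So t ≡ 1 (mod 4).
    Then x = 5 + 13·1 = 18, valid modulo lcm(13, 4) = 52: x ≡ 18 (mod 52).
  Combine with x ≡ 6 (mod 7): since gcd(52, 7) = 1, we get a unique residue mod 364.
    Write x = 18 + 52·t and substitute into x ≡ 6 (mod 7): 52·t ≡ 6 − 18 = -12 (mod 7).
    Reduce coefficients mod 7: 3·t ≡ 2 (mod 7).
    The inverse of 3 mod 7 is 5 (since 3·5 = 15 = 2·7 + 1), so t ≡ 5·2 = 10 ≡ 3 (mod 7).
    Then x = 18 + 52·3 = 174, valid modulo lcm(52, 7) = 364: x ≡ 174 (mod 364).
Verify: 174 mod 13 = 5 ✓, 174 mod 4 = 2 ✓, 174 mod 7 = 6 ✓.

x ≡ 174 (mod 364).


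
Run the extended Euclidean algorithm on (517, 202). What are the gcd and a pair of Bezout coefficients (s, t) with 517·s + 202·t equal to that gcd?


Euclidean algorithm on (517, 202) — divide until remainder is 0:
  517 = 2 · 202 + 113
  202 = 1 · 113 + 89
  113 = 1 · 89 + 24
  89 = 3 · 24 + 17
  24 = 1 · 17 + 7
  17 = 2 · 7 + 3
  7 = 2 · 3 + 1
  3 = 3 · 1 + 0
gcd(517, 202) = 1.
Track Bezout coefficients alongside the remainders: start with r₀ = 517 = a·1 + b·0 (s = 1, t = 0) and r₁ = 202 = a·0 + b·1 (s = 0, t = 1); each new remainder r_{k+1} = r_{k-1} − q_k·r_k inherits s_{k+1} = s_{k-1} − q_k·s_k, t_{k+1} = t_{k-1} − q_k·t_k, so r_k = a·s_k + b·t_k at every step:
  q = 2: r = 113, s = 1 − 2·0 = 1, t = 0 − 2·1 = -2  (check: 517·1 + 202·(-2) = 113)
  q = 1: r = 89, s = 0 − 1·1 = -1, t = 1 − 1·(-2) = 3  (check: 517·(-1) + 202·3 = 89)
  q = 1: r = 24, s = 1 − 1·(-1) = 2, t = -2 − 1·3 = -5  (check: 517·2 + 202·(-5) = 24)
  q = 3: r = 17, s = -1 − 3·2 = -7, t = 3 − 3·(-5) = 18  (check: 517·(-7) + 202·18 = 17)
  q = 1: r = 7, s = 2 − 1·(-7) = 9, t = -5 − 1·18 = -23  (check: 517·9 + 202·(-23) = 7)
  q = 2: r = 3, s = -7 − 2·9 = -25, t = 18 − 2·(-23) = 64  (check: 517·(-25) + 202·64 = 3)
  q = 2: r = 1, s = 9 − 2·(-25) = 59, t = -23 − 2·64 = -151  (check: 517·59 + 202·(-151) = 1)
The row with r = 1 (the gcd) gives the Bezout coefficients s = 59, t = -151.
Result: 517 · (59) + 202 · (-151) = 1.

gcd(517, 202) = 1; s = 59, t = -151 (check: 517·59 + 202·(-151) = 1).


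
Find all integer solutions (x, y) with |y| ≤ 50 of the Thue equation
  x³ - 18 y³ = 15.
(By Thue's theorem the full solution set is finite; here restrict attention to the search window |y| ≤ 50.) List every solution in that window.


The equation is x³ - 18y³ = 15. For fixed y, x³ = 18·y³ + 15, so a solution requires the RHS to be a perfect cube.
Strategy: iterate y from -50 to 50, compute RHS = 18·y³ + 15, and check whether it is a (positive or negative) perfect cube.
Check small values of y:
  y = 0: RHS = 15 is not a perfect cube.
  y = 1: RHS = 33 is not a perfect cube.
  y = -1: RHS = -3 is not a perfect cube.
  y = 2: RHS = 159 is not a perfect cube.
  y = -2: RHS = -129 is not a perfect cube.
  y = 3: RHS = 501 is not a perfect cube.
  y = -3: RHS = -471 is not a perfect cube.
Continuing the search up to |y| = 50 finds no solutions either.
No (x, y) in the scanned range satisfies the equation.

No integer solutions with |y| ≤ 50.


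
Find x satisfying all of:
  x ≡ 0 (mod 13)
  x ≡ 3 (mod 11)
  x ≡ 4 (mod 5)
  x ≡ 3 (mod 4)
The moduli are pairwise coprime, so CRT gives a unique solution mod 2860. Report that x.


Product of moduli M = 13 · 11 · 5 · 4 = 2860.
Merge one congruence at a time:
  Start: x ≡ 0 (mod 13).
  Combine with x ≡ 3 (mod 11); new modulus lcm = 143.
    Write x = 0 + 13·t and substitute into x ≡ 3 (mod 11): 13·t ≡ 3 − 0 = 3 (mod 11).
    Reduce coefficients mod 11: 2·t ≡ 3 (mod 11).
    The inverse of 2 mod 11 is 6 (since 2·6 = 12 = 1·11 + 1), so t ≡ 6·3 = 18 ≡ 7 (mod 11).
    Then x = 0 + 13·7 = 91, valid modulo lcm(13, 11) = 143: x ≡ 91 (mod 143).
  Combine with x ≡ 4 (mod 5); new modulus lcm = 715.
    Write x = 91 + 143·t and substitute into x ≡ 4 (mod 5): 143·t ≡ 4 − 91 = -87 (mod 5).
    Reduce coefficients mod 5: 3·t ≡ 3 (mod 5).
    The inverse of 3 mod 5 is 2 (since 3·2 = 6 = 1·5 + 1), so t ≡ 2·3 = 6 ≡ 1 (mod 5).
    Then x = 91 + 143·1 = 234, valid modulo lcm(143, 5) = 715: x ≡ 234 (mod 715).
  Combine with x ≡ 3 (mod 4); new modulus lcm = 2860.
    Write x = 234 + 715·t and substitute into x ≡ 3 (mod 4): 715·t ≡ 3 − 234 = -231 (mod 4).
    Reduce coefficients mod 4: 3·t ≡ 1 (mod 4).
    The inverse of 3 mod 4 is 3 (since 3·3 = 9 = 2·4 + 1), so t ≡ 3·1 = 3 ≡ 3 (mod 4).
    Then x = 234 + 715·3 = 2379, valid modulo lcm(715, 4) = 2860: x ≡ 2379 (mod 2860).
Verify against each original: 2379 mod 13 = 0, 2379 mod 11 = 3, 2379 mod 5 = 4, 2379 mod 4 = 3.

x ≡ 2379 (mod 2860).


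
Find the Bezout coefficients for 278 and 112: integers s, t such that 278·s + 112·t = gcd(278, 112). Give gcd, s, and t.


Euclidean algorithm on (278, 112) — divide until remainder is 0:
  278 = 2 · 112 + 54
  112 = 2 · 54 + 4
  54 = 13 · 4 + 2
  4 = 2 · 2 + 0
gcd(278, 112) = 2.
Track Bezout coefficients alongside the remainders: start with r₀ = 278 = a·1 + b·0 (s = 1, t = 0) and r₁ = 112 = a·0 + b·1 (s = 0, t = 1); each new remainder r_{k+1} = r_{k-1} − q_k·r_k inherits s_{k+1} = s_{k-1} − q_k·s_k, t_{k+1} = t_{k-1} − q_k·t_k, so r_k = a·s_k + b·t_k at every step:
  q = 2: r = 54, s = 1 − 2·0 = 1, t = 0 − 2·1 = -2  (check: 278·1 + 112·(-2) = 54)
  q = 2: r = 4, s = 0 − 2·1 = -2, t = 1 − 2·(-2) = 5  (check: 278·(-2) + 112·5 = 4)
  q = 13: r = 2, s = 1 − 13·(-2) = 27, t = -2 − 13·5 = -67  (check: 278·27 + 112·(-67) = 2)
The row with r = 2 (the gcd) gives the Bezout coefficients s = 27, t = -67.
Result: 278 · (27) + 112 · (-67) = 2.

gcd(278, 112) = 2; s = 27, t = -67 (check: 278·27 + 112·(-67) = 2).


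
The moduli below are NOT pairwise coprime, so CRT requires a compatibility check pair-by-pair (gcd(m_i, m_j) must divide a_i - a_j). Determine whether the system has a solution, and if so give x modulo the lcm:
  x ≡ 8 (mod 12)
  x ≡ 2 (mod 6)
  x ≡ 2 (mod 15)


Moduli 12, 6, 15 are not pairwise coprime, so CRT works modulo lcm(m_i) when all pairwise compatibility conditions hold.
Pairwise compatibility: gcd(m_i, m_j) must divide a_i - a_j for every pair.
Merge one congruence at a time:
  Start: x ≡ 8 (mod 12).
  Combine with x ≡ 2 (mod 6): gcd(12, 6) = 6; 2 - 8 = -6, which IS divisible by 6, so compatible.
    Write x = 8 + 12·t and substitute into x ≡ 2 (mod 6): 12·t ≡ 2 − 8 = -6 (mod 6).
    Divide the congruence (and modulus) by g = 6: 2·t ≡ -1 (mod 1).
    Modulo 1 every t works; take t = 0.
    Then x = 8 + 12·0 = 8, valid modulo lcm(12, 6) = 12: x ≡ 8 (mod 12).
  Combine with x ≡ 2 (mod 15): gcd(12, 15) = 3; 2 - 8 = -6, which IS divisible by 3, so compatible.
    Write x = 8 + 12·t and substitute into x ≡ 2 (mod 15): 12·t ≡ 2 − 8 = -6 (mod 15).
    Divide the congruence (and modulus) by g = 3: 4·t ≡ -2 (mod 5).
    Reduce coefficients mod 5: 4·t ≡ 3 (mod 5).
    The inverse of 4 mod 5 is 4 (since 4·4 = 16 = 3·5 + 1), so t ≡ 4·3 = 12 ≡ 2 (mod 5).
    Then x = 8 + 12·2 = 32, valid modulo lcm(12, 15) = 60: x ≡ 32 (mod 60).
Verify: 32 mod 12 = 8, 32 mod 6 = 2, 32 mod 15 = 2.

x ≡ 32 (mod 60).


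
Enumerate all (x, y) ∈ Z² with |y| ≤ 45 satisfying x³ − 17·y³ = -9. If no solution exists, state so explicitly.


The equation is x³ - 17y³ = -9. For fixed y, x³ = 17·y³ − 9, so a solution requires the RHS to be a perfect cube.
Strategy: iterate y from -45 to 45, compute RHS = 17·y³ − 9, and check whether it is a (positive or negative) perfect cube.
Check small values of y:
  y = 0: RHS = -9 is not a perfect cube.
  y = 1: RHS = 8 = (2)³ ⇒ x = 2 works.
  y = -1: RHS = -26 is not a perfect cube.
  y = 2: RHS = 127 is not a perfect cube.
  y = -2: RHS = -145 is not a perfect cube.
  y = 3: RHS = 450 is not a perfect cube.
  y = -3: RHS = -468 is not a perfect cube.
Continuing the search up to |y| = 45 finds no further solutions beyond those listed.
Collected solutions: (2, 1).

Solutions (with |y| ≤ 45): (2, 1).


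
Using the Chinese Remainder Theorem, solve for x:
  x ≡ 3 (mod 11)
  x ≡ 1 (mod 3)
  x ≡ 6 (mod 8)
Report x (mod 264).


Moduli 11, 3, 8 are pairwise coprime; by CRT there is a unique solution modulo M = 11 · 3 · 8 = 264.
Solve pairwise, accumulating the modulus:
  Start with x ≡ 3 (mod 11).
  Combine with x ≡ 1 (mod 3): since gcd(11, 3) = 1, we get a unique residue mod 33.
    Write x = 3 + 11·t and substitute into x ≡ 1 (mod 3): 11·t ≡ 1 − 3 = -2 (mod 3).
    Reduce coefficients mod 3: 2·t ≡ 1 (mod 3).
    The inverse of 2 mod 3 is 2 (since 2·2 = 4 = 1·3 + 1), so t ≡ 2·1 = 2 ≡ 2 (mod 3).
    Then x = 3 + 11·2 = 25, valid modulo lcm(11, 3) = 33: x ≡ 25 (mod 33).
  Combine with x ≡ 6 (mod 8): since gcd(33, 8) = 1, we get a unique residue mod 264.
    Write x = 25 + 33·t and substitute into x ≡ 6 (mod 8): 33·t ≡ 6 − 25 = -19 (mod 8).
    Reduce coefficients mod 8: 1·t ≡ 5 (mod 8).
    So t ≡ 5 (mod 8).
    Then x = 25 + 33·5 = 190, valid modulo lcm(33, 8) = 264: x ≡ 190 (mod 264).
Verify: 190 mod 11 = 3 ✓, 190 mod 3 = 1 ✓, 190 mod 8 = 6 ✓.

x ≡ 190 (mod 264).


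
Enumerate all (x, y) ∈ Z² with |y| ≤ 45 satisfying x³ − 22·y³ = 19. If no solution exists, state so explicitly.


The equation is x³ - 22y³ = 19. For fixed y, x³ = 22·y³ + 19, so a solution requires the RHS to be a perfect cube.
Strategy: iterate y from -45 to 45, compute RHS = 22·y³ + 19, and check whether it is a (positive or negative) perfect cube.
Check small values of y:
  y = 0: RHS = 19 is not a perfect cube.
  y = 1: RHS = 41 is not a perfect cube.
  y = -1: RHS = -3 is not a perfect cube.
  y = 2: RHS = 195 is not a perfect cube.
  y = -2: RHS = -157 is not a perfect cube.
  y = 3: RHS = 613 is not a perfect cube.
  y = -3: RHS = -575 is not a perfect cube.
Continuing the search up to |y| = 45 finds no solutions either.
No (x, y) in the scanned range satisfies the equation.

No integer solutions with |y| ≤ 45.


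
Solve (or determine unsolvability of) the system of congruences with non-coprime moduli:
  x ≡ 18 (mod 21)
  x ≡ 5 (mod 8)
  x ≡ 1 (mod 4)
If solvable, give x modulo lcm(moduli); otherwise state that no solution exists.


Moduli 21, 8, 4 are not pairwise coprime, so CRT works modulo lcm(m_i) when all pairwise compatibility conditions hold.
Pairwise compatibility: gcd(m_i, m_j) must divide a_i - a_j for every pair.
Merge one congruence at a time:
  Start: x ≡ 18 (mod 21).
  Combine with x ≡ 5 (mod 8): gcd(21, 8) = 1; 5 - 18 = -13, which IS divisible by 1, so compatible.
    Write x = 18 + 21·t and substitute into x ≡ 5 (mod 8): 21·t ≡ 5 − 18 = -13 (mod 8).
    Reduce coefficients mod 8: 5·t ≡ 3 (mod 8).
    The inverse of 5 mod 8 is 5 (since 5·5 = 25 = 3·8 + 1), so t ≡ 5·3 = 15 ≡ 7 (mod 8).
    Then x = 18 + 21·7 = 165, valid modulo lcm(21, 8) = 168: x ≡ 165 (mod 168).
  Combine with x ≡ 1 (mod 4): gcd(168, 4) = 4; 1 - 165 = -164, which IS divisible by 4, so compatible.
    Write x = 165 + 168·t and substitute into x ≡ 1 (mod 4): 168·t ≡ 1 − 165 = -164 (mod 4).
    Divide the congruence (and modulus) by g = 4: 42·t ≡ -41 (mod 1).
    Modulo 1 every t works; take t = 0.
    Then x = 165 + 168·0 = 165, valid modulo lcm(168, 4) = 168: x ≡ 165 (mod 168).
Verify: 165 mod 21 = 18, 165 mod 8 = 5, 165 mod 4 = 1.

x ≡ 165 (mod 168).


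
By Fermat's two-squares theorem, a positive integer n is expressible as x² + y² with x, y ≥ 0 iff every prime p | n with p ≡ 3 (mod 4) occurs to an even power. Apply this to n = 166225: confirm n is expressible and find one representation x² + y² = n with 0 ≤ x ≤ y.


Step 1: Factor n = 166225 = 5^2 · 61 · 109.
Step 2: Check the mod-4 condition on each prime factor: 5 ≡ 1 (mod 4), exponent 2; 61 ≡ 1 (mod 4), exponent 1; 109 ≡ 1 (mod 4), exponent 1.
All primes ≡ 3 (mod 4) appear to even exponent (or don't appear), so by the two-squares theorem n IS expressible as a sum of two squares.
Step 3: Build a representation. Group n = k² · m with k = 5 and m = 61 · 109 = 6649 (a product of primes ≡ 1 (mod 4)); a representation of m scales to one of n via (k·x)² + (k·y)² = k²(x² + y²). Each prime p ≡ 1 (mod 4) is itself a sum of two squares; find a² by testing p − a² for a perfect square:
  61: 61 − 1² = 60, 61 − 2² = 57, 61 − 3² = 52, 61 − 4² = 45, 61 − 5² = 36 = 6² ⇒ 61 = 5² + 6².
  109: 109 − 1² = 108, 109 − 2² = 105, 109 − 3² = 100 = 10² ⇒ 109 = 3² + 10².
  Combine using the Brahmagupta–Fibonacci identity (a² + b²)(c² + d²) = (ac − bd)² + (ad + bc)² = (ac + bd)² + (ad − bc)²:
  61 · 109 = 6649: from (5² + 6²)(3² + 10²), take (5·3 − 6·10, 5·10 + 6·3) = (15 − 60, 50 + 18) = (-45, 68); dropping signs (only squares matter) gives (45, 68); check 45² + 68² = 2025 + 4624 = 6649 ✓.
  Scale by k = 5: (5·45, 5·68) = (225, 340).
Step 4: Order so x ≤ y and verify: 225² + 340² = 50625 + 115600 = 166225 = n. ✓

n = 166225 = 225² + 340² (one valid representation with x ≤ y).


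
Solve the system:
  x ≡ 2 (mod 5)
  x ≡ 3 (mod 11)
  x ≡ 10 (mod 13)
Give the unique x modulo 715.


Moduli 5, 11, 13 are pairwise coprime; by CRT there is a unique solution modulo M = 5 · 11 · 13 = 715.
Solve pairwise, accumulating the modulus:
  Start with x ≡ 2 (mod 5).
  Combine with x ≡ 3 (mod 11): since gcd(5, 11) = 1, we get a unique residue mod 55.
    Write x = 2 + 5·t and substitute into x ≡ 3 (mod 11): 5·t ≡ 3 − 2 = 1 (mod 11).
    The inverse of 5 mod 11 is 9 (since 5·9 = 45 = 4·11 + 1), so t ≡ 9·1 = 9 ≡ 9 (mod 11).
    Then x = 2 + 5·9 = 47, valid modulo lcm(5, 11) = 55: x ≡ 47 (mod 55).
  Combine with x ≡ 10 (mod 13): since gcd(55, 13) = 1, we get a unique residue mod 715.
    Write x = 47 + 55·t and substitute into x ≡ 10 (mod 13): 55·t ≡ 10 − 47 = -37 (mod 13).
    Reduce coefficients mod 13: 3·t ≡ 2 (mod 13).
    The inverse of 3 mod 13 is 9 (since 3·9 = 27 = 2·13 + 1), so t ≡ 9·2 = 18 ≡ 5 (mod 13).
    Then x = 47 + 55·5 = 322, valid modulo lcm(55, 13) = 715: x ≡ 322 (mod 715).
Verify: 322 mod 5 = 2 ✓, 322 mod 11 = 3 ✓, 322 mod 13 = 10 ✓.

x ≡ 322 (mod 715).


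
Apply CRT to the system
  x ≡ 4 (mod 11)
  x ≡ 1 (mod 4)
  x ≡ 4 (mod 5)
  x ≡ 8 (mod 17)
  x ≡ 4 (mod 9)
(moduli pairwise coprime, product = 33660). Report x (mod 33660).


Product of moduli M = 11 · 4 · 5 · 17 · 9 = 33660.
Merge one congruence at a time:
  Start: x ≡ 4 (mod 11).
  Combine with x ≡ 1 (mod 4); new modulus lcm = 44.
    Write x = 4 + 11·t and substitute into x ≡ 1 (mod 4): 11·t ≡ 1 − 4 = -3 (mod 4).
    Reduce coefficients mod 4: 3·t ≡ 1 (mod 4).
    The inverse of 3 mod 4 is 3 (since 3·3 = 9 = 2·4 + 1), so t ≡ 3·1 = 3 ≡ 3 (mod 4).
    Then x = 4 + 11·3 = 37, valid modulo lcm(11, 4) = 44: x ≡ 37 (mod 44).
  Combine with x ≡ 4 (mod 5); new modulus lcm = 220.
    Write x = 37 + 44·t and substitute into x ≡ 4 (mod 5): 44·t ≡ 4 − 37 = -33 (mod 5).
    Reduce coefficients mod 5: 4·t ≡ 2 (mod 5).
    The inverse of 4 mod 5 is 4 (since 4·4 = 16 = 3·5 + 1), so t ≡ 4·2 = 8 ≡ 3 (mod 5).
    Then x = 37 + 44·3 = 169, valid modulo lcm(44, 5) = 220: x ≡ 169 (mod 220).
  Combine with x ≡ 8 (mod 17); new modulus lcm = 3740.
    Write x = 169 + 220·t and substitute into x ≡ 8 (mod 17): 220·t ≡ 8 − 169 = -161 (mod 17).
    Reduce coefficients mod 17: 16·t ≡ 9 (mod 17).
    The inverse of 16 mod 17 is 16 (since 16·16 = 256 = 15·17 + 1), so t ≡ 16·9 = 144 ≡ 8 (mod 17).
    Then x = 169 + 220·8 = 1929, valid modulo lcm(220, 17) = 3740: x ≡ 1929 (mod 3740).
  Combine with x ≡ 4 (mod 9); new modulus lcm = 33660.
    Write x = 1929 + 3740·t and substitute into x ≡ 4 (mod 9): 3740·t ≡ 4 − 1929 = -1925 (mod 9).
    Reduce coefficients mod 9: 5·t ≡ 1 (mod 9).
    The inverse of 5 mod 9 is 2 (since 5·2 = 10 = 1·9 + 1), so t ≡ 2·1 = 2 ≡ 2 (mod 9).
    Then x = 1929 + 3740·2 = 9409, valid modulo lcm(3740, 9) = 33660: x ≡ 9409 (mod 33660).
Verify against each original: 9409 mod 11 = 4, 9409 mod 4 = 1, 9409 mod 5 = 4, 9409 mod 17 = 8, 9409 mod 9 = 4.

x ≡ 9409 (mod 33660).


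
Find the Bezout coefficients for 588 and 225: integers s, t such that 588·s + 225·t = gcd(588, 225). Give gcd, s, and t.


Euclidean algorithm on (588, 225) — divide until remainder is 0:
  588 = 2 · 225 + 138
  225 = 1 · 138 + 87
  138 = 1 · 87 + 51
  87 = 1 · 51 + 36
  51 = 1 · 36 + 15
  36 = 2 · 15 + 6
  15 = 2 · 6 + 3
  6 = 2 · 3 + 0
gcd(588, 225) = 3.
Track Bezout coefficients alongside the remainders: start with r₀ = 588 = a·1 + b·0 (s = 1, t = 0) and r₁ = 225 = a·0 + b·1 (s = 0, t = 1); each new remainder r_{k+1} = r_{k-1} − q_k·r_k inherits s_{k+1} = s_{k-1} − q_k·s_k, t_{k+1} = t_{k-1} − q_k·t_k, so r_k = a·s_k + b·t_k at every step:
  q = 2: r = 138, s = 1 − 2·0 = 1, t = 0 − 2·1 = -2  (check: 588·1 + 225·(-2) = 138)
  q = 1: r = 87, s = 0 − 1·1 = -1, t = 1 − 1·(-2) = 3  (check: 588·(-1) + 225·3 = 87)
  q = 1: r = 51, s = 1 − 1·(-1) = 2, t = -2 − 1·3 = -5  (check: 588·2 + 225·(-5) = 51)
  q = 1: r = 36, s = -1 − 1·2 = -3, t = 3 − 1·(-5) = 8  (check: 588·(-3) + 225·8 = 36)
  q = 1: r = 15, s = 2 − 1·(-3) = 5, t = -5 − 1·8 = -13  (check: 588·5 + 225·(-13) = 15)
  q = 2: r = 6, s = -3 − 2·5 = -13, t = 8 − 2·(-13) = 34  (check: 588·(-13) + 225·34 = 6)
  q = 2: r = 3, s = 5 − 2·(-13) = 31, t = -13 − 2·34 = -81  (check: 588·31 + 225·(-81) = 3)
The row with r = 3 (the gcd) gives the Bezout coefficients s = 31, t = -81.
Result: 588 · (31) + 225 · (-81) = 3.

gcd(588, 225) = 3; s = 31, t = -81 (check: 588·31 + 225·(-81) = 3).


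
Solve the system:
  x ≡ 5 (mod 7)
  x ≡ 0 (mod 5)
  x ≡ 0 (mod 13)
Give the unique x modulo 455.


Moduli 7, 5, 13 are pairwise coprime; by CRT there is a unique solution modulo M = 7 · 5 · 13 = 455.
Solve pairwise, accumulating the modulus:
  Start with x ≡ 5 (mod 7).
  Combine with x ≡ 0 (mod 5): since gcd(7, 5) = 1, we get a unique residue mod 35.
    Write x = 5 + 7·t and substitute into x ≡ 0 (mod 5): 7·t ≡ 0 − 5 = -5 (mod 5).
    Reduce coefficients mod 5: 2·t ≡ 0 (mod 5).
    The inverse of 2 mod 5 is 3 (since 2·3 = 6 = 1·5 + 1), so t ≡ 3·0 = 0 ≡ 0 (mod 5).
    Then x = 5 + 7·0 = 5, valid modulo lcm(7, 5) = 35: x ≡ 5 (mod 35).
  Combine with x ≡ 0 (mod 13): since gcd(35, 13) = 1, we get a unique residue mod 455.
    Write x = 5 + 35·t and substitute into x ≡ 0 (mod 13): 35·t ≡ 0 − 5 = -5 (mod 13).
    Reduce coefficients mod 13: 9·t ≡ 8 (mod 13).
    The inverse of 9 mod 13 is 3 (since 9·3 = 27 = 2·13 + 1), so t ≡ 3·8 = 24 ≡ 11 (mod 13).
    Then x = 5 + 35·11 = 390, valid modulo lcm(35, 13) = 455: x ≡ 390 (mod 455).
Verify: 390 mod 7 = 5 ✓, 390 mod 5 = 0 ✓, 390 mod 13 = 0 ✓.

x ≡ 390 (mod 455).


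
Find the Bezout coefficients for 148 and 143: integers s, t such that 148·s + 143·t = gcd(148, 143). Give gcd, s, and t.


Euclidean algorithm on (148, 143) — divide until remainder is 0:
  148 = 1 · 143 + 5
  143 = 28 · 5 + 3
  5 = 1 · 3 + 2
  3 = 1 · 2 + 1
  2 = 2 · 1 + 0
gcd(148, 143) = 1.
Track Bezout coefficients alongside the remainders: start with r₀ = 148 = a·1 + b·0 (s = 1, t = 0) and r₁ = 143 = a·0 + b·1 (s = 0, t = 1); each new remainder r_{k+1} = r_{k-1} − q_k·r_k inherits s_{k+1} = s_{k-1} − q_k·s_k, t_{k+1} = t_{k-1} − q_k·t_k, so r_k = a·s_k + b·t_k at every step:
  q = 1: r = 5, s = 1 − 1·0 = 1, t = 0 − 1·1 = -1  (check: 148·1 + 143·(-1) = 5)
  q = 28: r = 3, s = 0 − 28·1 = -28, t = 1 − 28·(-1) = 29  (check: 148·(-28) + 143·29 = 3)
  q = 1: r = 2, s = 1 − 1·(-28) = 29, t = -1 − 1·29 = -30  (check: 148·29 + 143·(-30) = 2)
  q = 1: r = 1, s = -28 − 1·29 = -57, t = 29 − 1·(-30) = 59  (check: 148·(-57) + 143·59 = 1)
The row with r = 1 (the gcd) gives the Bezout coefficients s = -57, t = 59.
Result: 148 · (-57) + 143 · (59) = 1.

gcd(148, 143) = 1; s = -57, t = 59 (check: 148·(-57) + 143·59 = 1).


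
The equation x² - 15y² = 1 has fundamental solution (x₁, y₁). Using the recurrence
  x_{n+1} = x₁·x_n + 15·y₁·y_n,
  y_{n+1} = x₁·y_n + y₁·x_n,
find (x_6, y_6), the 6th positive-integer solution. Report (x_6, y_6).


Step 1: Find the fundamental solution (x₁, y₁) of x² - 15y² = 1.
  Expand √15 as a continued fraction. a₀ = ⌊√15⌋ = 3; iterate m_{k+1} = d_k·a_k − m_k, d_{k+1} = (15 − m_{k+1}²)/d_k, a_{k+1} = ⌊(a₀ + m_{k+1})/d_{k+1}⌋ (starting m₀ = 0, d₀ = 1), with convergents p_k = a_k·p_{k-1} + p_{k-2}, q_k = a_k·q_{k-1} + q_{k-2} (p₋₁ = 1, q₋₁ = 0):
  k = 0: a₀ = 3; p₀/q₀ = 3/1; p₀² − 15·q₀² = 9 − 15 = -6.
  k = 1: m = 3, d = 6, a = ⌊(3 + 3)/6⌋ = 1; p/q = (1·3 + 1)/(1·1 + 0) = 4/1; p² − 15·q² = 16 − 15 = 1.
  The first convergent with p² − 15·q² = 1 gives the fundamental solution (x₁, y₁) = (4, 1).
Step 2: Apply the recurrence (x_{n+1}, y_{n+1}) = (x₁x_n + 15y₁y_n, x₁y_n + y₁x_n) repeatedly.
  From (x_1, y_1) = (4, 1): x_2 = 4·4 + 15·1·1 = 31; y_2 = 4·1 + 1·4 = 8.
  From (x_2, y_2) = (31, 8): x_3 = 4·31 + 15·1·8 = 244; y_3 = 4·8 + 1·31 = 63.
  From (x_3, y_3) = (244, 63): x_4 = 4·244 + 15·1·63 = 1921; y_4 = 4·63 + 1·244 = 496.
  From (x_4, y_4) = (1921, 496): x_5 = 4·1921 + 15·1·496 = 15124; y_5 = 4·496 + 1·1921 = 3905.
  From (x_5, y_5) = (15124, 3905): x_6 = 4·15124 + 15·1·3905 = 119071; y_6 = 4·3905 + 1·15124 = 30744.
Step 3: Verify x_6² - 15·y_6² = 14177903041 - 14177903040 = 1 (should be 1). ✓

(x_1, y_1) = (4, 1); (x_6, y_6) = (119071, 30744).


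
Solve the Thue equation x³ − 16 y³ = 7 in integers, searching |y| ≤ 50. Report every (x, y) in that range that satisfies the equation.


The equation is x³ - 16y³ = 7. For fixed y, x³ = 16·y³ + 7, so a solution requires the RHS to be a perfect cube.
Strategy: iterate y from -50 to 50, compute RHS = 16·y³ + 7, and check whether it is a (positive or negative) perfect cube.
Check small values of y:
  y = 0: RHS = 7 is not a perfect cube.
  y = 1: RHS = 23 is not a perfect cube.
  y = -1: RHS = -9 is not a perfect cube.
  y = 2: RHS = 135 is not a perfect cube.
  y = -2: RHS = -121 is not a perfect cube.
  y = 3: RHS = 439 is not a perfect cube.
  y = -3: RHS = -425 is not a perfect cube.
Continuing the search up to |y| = 50 finds no solutions either.
No (x, y) in the scanned range satisfies the equation.

No integer solutions with |y| ≤ 50.


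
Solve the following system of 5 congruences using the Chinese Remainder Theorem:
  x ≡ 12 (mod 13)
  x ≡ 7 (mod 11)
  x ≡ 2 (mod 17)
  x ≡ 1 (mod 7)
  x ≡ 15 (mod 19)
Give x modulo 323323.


Product of moduli M = 13 · 11 · 17 · 7 · 19 = 323323.
Merge one congruence at a time:
  Start: x ≡ 12 (mod 13).
  Combine with x ≡ 7 (mod 11); new modulus lcm = 143.
    Write x = 12 + 13·t and substitute into x ≡ 7 (mod 11): 13·t ≡ 7 − 12 = -5 (mod 11).
    Reduce coefficients mod 11: 2·t ≡ 6 (mod 11).
    The inverse of 2 mod 11 is 6 (since 2·6 = 12 = 1·11 + 1), so t ≡ 6·6 = 36 ≡ 3 (mod 11).
    Then x = 12 + 13·3 = 51, valid modulo lcm(13, 11) = 143: x ≡ 51 (mod 143).
  Combine with x ≡ 2 (mod 17); new modulus lcm = 2431.
    Write x = 51 + 143·t and substitute into x ≡ 2 (mod 17): 143·t ≡ 2 − 51 = -49 (mod 17).
    Reduce coefficients mod 17: 7·t ≡ 2 (mod 17).
    The inverse of 7 mod 17 is 5 (since 7·5 = 35 = 2·17 + 1), so t ≡ 5·2 = 10 ≡ 10 (mod 17).
    Then x = 51 + 143·10 = 1481, valid modulo lcm(143, 17) = 2431: x ≡ 1481 (mod 2431).
  Combine with x ≡ 1 (mod 7); new modulus lcm = 17017.
    Write x = 1481 + 2431·t and substitute into x ≡ 1 (mod 7): 2431·t ≡ 1 − 1481 = -1480 (mod 7).
    Reduce coefficients mod 7: 2·t ≡ 4 (mod 7).
    The inverse of 2 mod 7 is 4 (since 2·4 = 8 = 1·7 + 1), so t ≡ 4·4 = 16 ≡ 2 (mod 7).
    Then x = 1481 + 2431·2 = 6343, valid modulo lcm(2431, 7) = 17017: x ≡ 6343 (mod 17017).
  Combine with x ≡ 15 (mod 19); new modulus lcm = 323323.
    Write x = 6343 + 17017·t and substitute into x ≡ 15 (mod 19): 17017·t ≡ 15 − 6343 = -6328 (mod 19).
    Reduce coefficients mod 19: 12·t ≡ 18 (mod 19).
    The inverse of 12 mod 19 is 8 (since 12·8 = 96 = 5·19 + 1), so t ≡ 8·18 = 144 ≡ 11 (mod 19).
    Then x = 6343 + 17017·11 = 193530, valid modulo lcm(17017, 19) = 323323: x ≡ 193530 (mod 323323).
Verify against each original: 193530 mod 13 = 12, 193530 mod 11 = 7, 193530 mod 17 = 2, 193530 mod 7 = 1, 193530 mod 19 = 15.

x ≡ 193530 (mod 323323).


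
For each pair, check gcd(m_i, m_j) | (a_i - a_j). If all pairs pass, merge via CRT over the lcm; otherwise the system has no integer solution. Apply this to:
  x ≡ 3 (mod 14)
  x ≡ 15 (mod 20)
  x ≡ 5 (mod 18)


Moduli 14, 20, 18 are not pairwise coprime, so CRT works modulo lcm(m_i) when all pairwise compatibility conditions hold.
Pairwise compatibility: gcd(m_i, m_j) must divide a_i - a_j for every pair.
Merge one congruence at a time:
  Start: x ≡ 3 (mod 14).
  Combine with x ≡ 15 (mod 20): gcd(14, 20) = 2; 15 - 3 = 12, which IS divisible by 2, so compatible.
    Write x = 3 + 14·t and substitute into x ≡ 15 (mod 20): 14·t ≡ 15 − 3 = 12 (mod 20).
    Divide the congruence (and modulus) by g = 2: 7·t ≡ 6 (mod 10).
    The inverse of 7 mod 10 is 3 (since 7·3 = 21 = 2·10 + 1), so t ≡ 3·6 = 18 ≡ 8 (mod 10).
    Then x = 3 + 14·8 = 115, valid modulo lcm(14, 20) = 140: x ≡ 115 (mod 140).
  Combine with x ≡ 5 (mod 18): gcd(140, 18) = 2; 5 - 115 = -110, which IS divisible by 2, so compatible.
    Write x = 115 + 140·t and substitute into x ≡ 5 (mod 18): 140·t ≡ 5 − 115 = -110 (mod 18).
    Divide the congruence (and modulus) by g = 2: 70·t ≡ -55 (mod 9).
    Reduce coefficients mod 9: 7·t ≡ 8 (mod 9).
    The inverse of 7 mod 9 is 4 (since 7·4 = 28 = 3·9 + 1), so t ≡ 4·8 = 32 ≡ 5 (mod 9).
    Then x = 115 + 140·5 = 815, valid modulo lcm(140, 18) = 1260: x ≡ 815 (mod 1260).
Verify: 815 mod 14 = 3, 815 mod 20 = 15, 815 mod 18 = 5.

x ≡ 815 (mod 1260).


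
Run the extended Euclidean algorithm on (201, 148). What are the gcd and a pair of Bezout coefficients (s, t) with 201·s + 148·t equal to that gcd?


Euclidean algorithm on (201, 148) — divide until remainder is 0:
  201 = 1 · 148 + 53
  148 = 2 · 53 + 42
  53 = 1 · 42 + 11
  42 = 3 · 11 + 9
  11 = 1 · 9 + 2
  9 = 4 · 2 + 1
  2 = 2 · 1 + 0
gcd(201, 148) = 1.
Track Bezout coefficients alongside the remainders: start with r₀ = 201 = a·1 + b·0 (s = 1, t = 0) and r₁ = 148 = a·0 + b·1 (s = 0, t = 1); each new remainder r_{k+1} = r_{k-1} − q_k·r_k inherits s_{k+1} = s_{k-1} − q_k·s_k, t_{k+1} = t_{k-1} − q_k·t_k, so r_k = a·s_k + b·t_k at every step:
  q = 1: r = 53, s = 1 − 1·0 = 1, t = 0 − 1·1 = -1  (check: 201·1 + 148·(-1) = 53)
  q = 2: r = 42, s = 0 − 2·1 = -2, t = 1 − 2·(-1) = 3  (check: 201·(-2) + 148·3 = 42)
  q = 1: r = 11, s = 1 − 1·(-2) = 3, t = -1 − 1·3 = -4  (check: 201·3 + 148·(-4) = 11)
  q = 3: r = 9, s = -2 − 3·3 = -11, t = 3 − 3·(-4) = 15  (check: 201·(-11) + 148·15 = 9)
  q = 1: r = 2, s = 3 − 1·(-11) = 14, t = -4 − 1·15 = -19  (check: 201·14 + 148·(-19) = 2)
  q = 4: r = 1, s = -11 − 4·14 = -67, t = 15 − 4·(-19) = 91  (check: 201·(-67) + 148·91 = 1)
The row with r = 1 (the gcd) gives the Bezout coefficients s = -67, t = 91.
Result: 201 · (-67) + 148 · (91) = 1.

gcd(201, 148) = 1; s = -67, t = 91 (check: 201·(-67) + 148·91 = 1).


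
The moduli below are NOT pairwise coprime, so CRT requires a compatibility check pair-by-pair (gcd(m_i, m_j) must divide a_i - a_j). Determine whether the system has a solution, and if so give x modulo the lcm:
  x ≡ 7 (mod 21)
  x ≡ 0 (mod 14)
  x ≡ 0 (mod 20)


Moduli 21, 14, 20 are not pairwise coprime, so CRT works modulo lcm(m_i) when all pairwise compatibility conditions hold.
Pairwise compatibility: gcd(m_i, m_j) must divide a_i - a_j for every pair.
Merge one congruence at a time:
  Start: x ≡ 7 (mod 21).
  Combine with x ≡ 0 (mod 14): gcd(21, 14) = 7; 0 - 7 = -7, which IS divisible by 7, so compatible.
    Write x = 7 + 21·t and substitute into x ≡ 0 (mod 14): 21·t ≡ 0 − 7 = -7 (mod 14).
    Divide the congruence (and modulus) by g = 7: 3·t ≡ -1 (mod 2).
    Reduce coefficients mod 2: 1·t ≡ 1 (mod 2).
    So t ≡ 1 (mod 2).
    Then x = 7 + 21·1 = 28, valid modulo lcm(21, 14) = 42: x ≡ 28 (mod 42).
  Combine with x ≡ 0 (mod 20): gcd(42, 20) = 2; 0 - 28 = -28, which IS divisible by 2, so compatible.
    Write x = 28 + 42·t and substitute into x ≡ 0 (mod 20): 42·t ≡ 0 − 28 = -28 (mod 20).
    Divide the congruence (and modulus) by g = 2: 21·t ≡ -14 (mod 10).
    Reduce coefficients mod 10: 1·t ≡ 6 (mod 10).
    So t ≡ 6 (mod 10).
    Then x = 28 + 42·6 = 280, valid modulo lcm(42, 20) = 420: x ≡ 280 (mod 420).
Verify: 280 mod 21 = 7, 280 mod 14 = 0, 280 mod 20 = 0.

x ≡ 280 (mod 420).


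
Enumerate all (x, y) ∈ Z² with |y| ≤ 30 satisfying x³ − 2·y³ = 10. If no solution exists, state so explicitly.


The equation is x³ - 2y³ = 10. For fixed y, x³ = 2·y³ + 10, so a solution requires the RHS to be a perfect cube.
Strategy: iterate y from -30 to 30, compute RHS = 2·y³ + 10, and check whether it is a (positive or negative) perfect cube.
Check small values of y:
  y = 0: RHS = 10 is not a perfect cube.
  y = 1: RHS = 12 is not a perfect cube.
  y = -1: RHS = 8 = (2)³ ⇒ x = 2 works.
  y = 2: RHS = 26 is not a perfect cube.
  y = -2: RHS = -6 is not a perfect cube.
  y = 3: RHS = 64 = (4)³ ⇒ x = 4 works.
  y = -3: RHS = -44 is not a perfect cube.
Continuing the search up to |y| = 30 finds no further solutions beyond those listed.
Collected solutions: (2, -1), (4, 3).

Solutions (with |y| ≤ 30): (2, -1), (4, 3).
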